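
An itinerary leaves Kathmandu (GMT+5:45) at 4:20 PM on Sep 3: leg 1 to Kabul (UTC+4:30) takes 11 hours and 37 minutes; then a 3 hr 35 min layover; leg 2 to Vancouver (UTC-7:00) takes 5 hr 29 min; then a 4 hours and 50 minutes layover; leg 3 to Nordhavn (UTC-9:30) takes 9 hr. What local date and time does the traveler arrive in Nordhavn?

11:36 AM on September 4

Convert departure to UTC: 4:20 PM − 5:45 = 10:35 AM UTC on Sep 3.
Add 11 hours 37 minutes leg 1 → 10:12 PM UTC.
Add 3 hours 35 minutes layover in Kabul → 1:47 AM UTC (Sep 4).
Add 5 hours 29 minutes leg 2 → 7:16 AM UTC.
Add 4 hours and 50 minutes layover in Vancouver → 12:06 PM UTC.
Add 9 hours leg 3 → 9:06 PM UTC.
Nordhavn is UTC−9:30, so local arrival = 9:06 PM − 9:30 = 11:36 AM on Sep 4.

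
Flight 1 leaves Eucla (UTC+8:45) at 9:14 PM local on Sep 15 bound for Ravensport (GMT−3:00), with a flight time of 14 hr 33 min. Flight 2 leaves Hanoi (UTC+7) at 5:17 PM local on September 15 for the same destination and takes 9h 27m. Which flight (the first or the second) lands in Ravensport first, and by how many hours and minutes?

the second, by 7 hours 18 minutes

Flight 1 in UTC: 9:14 PM − 8:45 = 12:29 PM on Sep 15.
+14 hours 33 minutes → arrive 3:02 AM UTC on Sep 16.
Flight 2 in UTC: 5:17 PM − 7:00 = 10:17 AM on Sep 15.
+9 hours and 27 minutes → arrive 7:44 PM UTC on Sep 15.
Flight 2 lands earlier by 7 hours 18 minutes.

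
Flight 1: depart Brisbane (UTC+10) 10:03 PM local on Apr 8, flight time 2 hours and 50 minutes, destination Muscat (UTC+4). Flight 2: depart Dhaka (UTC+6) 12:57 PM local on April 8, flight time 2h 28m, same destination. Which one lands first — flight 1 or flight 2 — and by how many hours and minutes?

the second, by 5 hours 28 minutes

Flight 1 in UTC: 10:03 PM − 10:00 = 12:03 PM on Apr 8.
+2 hours and 50 minutes → arrive 2:53 PM UTC on Apr 8.
Flight 2 in UTC: 12:57 PM − 6:00 = 6:57 AM on Apr 8.
+2 hours 28 minutes → arrive 9:25 AM UTC on Apr 8.
Flight 2 lands earlier by 5 hours 28 minutes.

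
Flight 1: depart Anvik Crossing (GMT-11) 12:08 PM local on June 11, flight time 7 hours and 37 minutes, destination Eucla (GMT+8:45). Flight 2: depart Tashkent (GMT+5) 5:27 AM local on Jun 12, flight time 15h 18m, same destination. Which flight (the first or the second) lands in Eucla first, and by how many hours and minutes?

the first, by 9 hours

Flight 1 in UTC: 12:08 PM + 11:00 = 11:08 PM on Jun 11.
+7 hours 37 minutes → arrive 6:45 AM UTC on Jun 12.
Flight 2 in UTC: 5:27 AM − 5:00 = 12:27 AM on Jun 12.
+15 hours and 18 minutes → arrive 3:45 PM UTC on Jun 12.
Flight 1 lands earlier by 9 hours.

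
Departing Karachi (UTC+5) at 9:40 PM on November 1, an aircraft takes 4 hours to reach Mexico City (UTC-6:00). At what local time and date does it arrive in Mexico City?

2:40 PM on November 1

Mexico City is 11:00 behind Karachi.
After 4 hours it is 1:40 AM (Nov 2) in Karachi.
Shift by the zone difference: 1:40 AM − 11:00 = 2:40 PM on Nov 1 in Mexico City.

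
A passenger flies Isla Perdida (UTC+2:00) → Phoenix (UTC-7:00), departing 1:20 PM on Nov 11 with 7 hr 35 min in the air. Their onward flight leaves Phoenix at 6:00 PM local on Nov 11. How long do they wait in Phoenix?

6 hours 5 minutes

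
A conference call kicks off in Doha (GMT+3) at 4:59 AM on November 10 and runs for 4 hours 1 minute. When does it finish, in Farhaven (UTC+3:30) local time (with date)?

Convert start to UTC: 4:59 AM − 3:00 = 1:59 AM UTC on Nov 10.
Add 4 hours 1 minute duration → 6:00 AM UTC.
Farhaven is UTC+3:30, so local end time = 6:00 AM + 3:30 = 9:30 AM on Nov 10.

9:30 AM on Nov 10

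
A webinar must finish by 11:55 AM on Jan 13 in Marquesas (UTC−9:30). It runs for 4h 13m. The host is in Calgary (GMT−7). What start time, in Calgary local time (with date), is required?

10:12 AM on January 13

Target end time in UTC: 11:55 AM + 9:30 = 9:25 PM on Jan 13.
Subtract 4 hours 13 minutes → start 5:12 PM UTC on Jan 13.
Calgary is UTC−7:00: 5:12 PM − 7:00 = 10:12 AM on Jan 13.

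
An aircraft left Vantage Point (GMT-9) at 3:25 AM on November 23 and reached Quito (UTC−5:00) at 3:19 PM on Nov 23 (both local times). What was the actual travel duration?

7 hours 54 minutes

Departure in UTC: 3:25 AM + 9:00 = 12:25 PM on Nov 23.
Arrival in UTC: 3:19 PM + 5:00 = 8:19 PM on Nov 23.
Elapsed = 8:19 PM − 12:25 PM = 7 hours 54 minutes.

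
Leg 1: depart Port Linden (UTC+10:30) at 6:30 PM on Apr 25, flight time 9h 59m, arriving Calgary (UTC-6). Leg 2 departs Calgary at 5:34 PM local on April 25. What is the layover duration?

5 hours 35 minutes

Convert departure to UTC: 6:30 PM − 10:30 = 8:00 AM UTC on Apr 25.
Add 9 hours 59 minutes flight time → 5:59 PM UTC.
Calgary is UTC−6:00, so local arrival = 5:59 PM − 6:00 = 11:59 AM on Apr 25.
Layover = 5:34 PM − 11:59 AM = 5 hours 35 minutes.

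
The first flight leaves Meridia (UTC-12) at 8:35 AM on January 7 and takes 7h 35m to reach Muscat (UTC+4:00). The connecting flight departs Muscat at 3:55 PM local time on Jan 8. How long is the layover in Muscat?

Convert departure to UTC: 8:35 AM + 12:00 = 8:35 PM UTC on Jan 7.
Add 7 hours and 35 minutes flight time → 4:10 AM UTC (Jan 8).
Muscat is UTC+4:00, so local arrival = 4:10 AM + 4:00 = 8:10 AM on Jan 8.
Layover = 3:55 PM − 8:10 AM = 7 hours 45 minutes.

7 hours 45 minutes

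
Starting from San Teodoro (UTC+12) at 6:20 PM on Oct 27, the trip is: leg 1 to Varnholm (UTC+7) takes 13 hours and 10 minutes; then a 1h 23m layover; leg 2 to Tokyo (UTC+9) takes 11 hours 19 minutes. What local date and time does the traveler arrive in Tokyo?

5:12 PM on October 28

Convert departure to UTC: 6:20 PM − 12:00 = 6:20 AM UTC on Oct 27.
Add 13 hours and 10 minutes leg 1 → 7:30 PM UTC.
Add 1 hour 23 minutes layover in Varnholm → 8:53 PM UTC.
Add 11 hours 19 minutes leg 2 → 8:12 AM UTC (Oct 28).
Tokyo is UTC+9:00, so local arrival = 8:12 AM + 9:00 = 5:12 PM on Oct 28.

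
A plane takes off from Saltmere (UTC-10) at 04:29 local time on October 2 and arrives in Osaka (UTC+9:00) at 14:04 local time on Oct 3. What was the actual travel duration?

Departure in UTC: 04:29 + 10:00 = 14:29 on Oct 2.
Arrival in UTC: 14:04 − 9:00 = 05:04 on Oct 3.
Elapsed = 05:04 − 14:29 (+1 day) = 14 hours 35 minutes.

14 hours 35 minutes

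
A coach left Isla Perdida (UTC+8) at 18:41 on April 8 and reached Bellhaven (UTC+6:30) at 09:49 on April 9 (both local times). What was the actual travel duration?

Departure in UTC: 18:41 − 8:00 = 10:41 on Apr 8.
Arrival in UTC: 09:49 − 6:30 = 03:19 on Apr 9.
Elapsed = 03:19 − 10:41 (+1 day) = 16 hours 38 minutes.

16 hours 38 minutes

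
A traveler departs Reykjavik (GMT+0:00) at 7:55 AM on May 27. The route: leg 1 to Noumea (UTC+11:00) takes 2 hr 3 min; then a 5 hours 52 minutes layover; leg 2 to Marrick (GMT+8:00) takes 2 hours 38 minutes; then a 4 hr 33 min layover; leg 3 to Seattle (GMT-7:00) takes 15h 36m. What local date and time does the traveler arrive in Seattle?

Reykjavik is at UTC+0, so departure is already 7:55 AM UTC on May 27.
Add 2 hours 3 minutes leg 1 → 9:58 AM UTC.
Add 5 hours and 52 minutes layover in Noumea → 3:50 PM UTC.
Add 2 hours 38 minutes leg 2 → 6:28 PM UTC.
Add 4 hours 33 minutes layover in Marrick → 11:01 PM UTC.
Add 15 hours 36 minutes leg 3 → 2:37 PM UTC (May 28).
Seattle is UTC−7:00, so local arrival = 2:37 PM − 7:00 = 7:37 AM on May 28.

7:37 AM on May 28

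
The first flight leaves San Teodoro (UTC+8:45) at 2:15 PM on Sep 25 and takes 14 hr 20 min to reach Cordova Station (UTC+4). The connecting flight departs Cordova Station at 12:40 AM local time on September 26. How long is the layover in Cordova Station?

50 minutes

Convert departure to UTC: 2:15 PM − 8:45 = 5:30 AM UTC on Sep 25.
Add 14 hours 20 minutes flight time → 7:50 PM UTC.
Cordova Station is UTC+4:00, so local arrival = 7:50 PM + 4:00 = 11:50 PM on Sep 25.
Layover = 12:40 AM − 11:50 PM (+1 day) = 50 minutes.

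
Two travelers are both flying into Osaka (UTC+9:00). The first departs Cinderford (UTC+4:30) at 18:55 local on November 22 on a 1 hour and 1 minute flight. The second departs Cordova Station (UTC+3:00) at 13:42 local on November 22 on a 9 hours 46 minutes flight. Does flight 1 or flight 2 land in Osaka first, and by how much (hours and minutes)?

Flight 1 in UTC: 18:55 − 4:30 = 14:25 on Nov 22.
+1 hour 1 minute → arrive 15:26 UTC on Nov 22.
Flight 2 in UTC: 13:42 − 3:00 = 10:42 on Nov 22.
+9 hours 46 minutes → arrive 20:28 UTC on Nov 22.
Flight 1 lands earlier by 5 hours 2 minutes.

the first, by 5 hours 2 minutes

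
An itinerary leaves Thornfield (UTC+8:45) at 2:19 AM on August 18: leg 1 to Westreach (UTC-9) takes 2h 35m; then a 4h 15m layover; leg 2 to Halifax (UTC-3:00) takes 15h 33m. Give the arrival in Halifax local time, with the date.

12:57 PM on August 18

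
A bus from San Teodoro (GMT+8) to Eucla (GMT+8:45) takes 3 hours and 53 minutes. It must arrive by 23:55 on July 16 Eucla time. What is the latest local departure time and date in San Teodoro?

19:17 on July 16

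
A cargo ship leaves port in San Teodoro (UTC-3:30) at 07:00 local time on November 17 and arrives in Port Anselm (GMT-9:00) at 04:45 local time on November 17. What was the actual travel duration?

3 hours 15 minutes

Departure in UTC: 07:00 + 3:30 = 10:30 on Nov 17.
Arrival in UTC: 04:45 + 9:00 = 13:45 on Nov 17.
Elapsed = 13:45 − 10:30 = 3 hours 15 minutes.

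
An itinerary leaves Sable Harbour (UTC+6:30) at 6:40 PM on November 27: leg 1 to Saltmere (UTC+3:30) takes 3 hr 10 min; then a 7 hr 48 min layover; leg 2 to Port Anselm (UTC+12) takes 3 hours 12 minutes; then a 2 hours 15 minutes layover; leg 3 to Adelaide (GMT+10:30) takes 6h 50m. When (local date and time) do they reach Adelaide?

9:55 PM on Nov 28

Convert departure to UTC: 6:40 PM − 6:30 = 12:10 PM UTC on Nov 27.
Add 3 hours 10 minutes leg 1 → 3:20 PM UTC.
Add 7 hours 48 minutes layover in Saltmere → 11:08 PM UTC.
Add 3 hours 12 minutes leg 2 → 2:20 AM UTC (Nov 28).
Add 2 hours 15 minutes layover in Port Anselm → 4:35 AM UTC.
Add 6 hours 50 minutes leg 3 → 11:25 AM UTC.
Adelaide is UTC+10:30, so local arrival = 11:25 AM + 10:30 = 9:55 PM on Nov 28.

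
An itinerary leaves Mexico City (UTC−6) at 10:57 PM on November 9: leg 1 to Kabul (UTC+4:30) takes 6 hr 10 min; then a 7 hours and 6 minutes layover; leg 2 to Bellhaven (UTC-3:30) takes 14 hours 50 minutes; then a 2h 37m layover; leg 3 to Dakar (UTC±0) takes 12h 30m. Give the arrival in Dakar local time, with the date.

Convert departure to UTC: 10:57 PM + 6:00 = 4:57 AM UTC on Nov 10.
Add 6 hours 10 minutes leg 1 → 11:07 AM UTC.
Add 7 hours and 6 minutes layover in Kabul → 6:13 PM UTC.
Add 14 hours 50 minutes leg 2 → 9:03 AM UTC (Nov 11).
Add 2 hours and 37 minutes layover in Bellhaven → 11:40 AM UTC.
Add 12 hours 30 minutes leg 3 → 12:10 AM UTC (Nov 12).
Dakar is UTC+0, so local arrival is the same: 12:10 AM on Nov 12.

12:10 AM on November 12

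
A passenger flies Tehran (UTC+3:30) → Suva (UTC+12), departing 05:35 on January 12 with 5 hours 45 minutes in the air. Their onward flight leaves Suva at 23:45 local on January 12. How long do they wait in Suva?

Convert departure to UTC: 05:35 − 3:30 = 02:05 UTC on Jan 12.
Add 5 hours 45 minutes flight time → 07:50 UTC.
Suva is UTC+12:00, so local arrival = 07:50 + 12:00 = 19:50 on Jan 12.
Layover = 23:45 − 19:50 = 3 hours 55 minutes.

3 hours 55 minutes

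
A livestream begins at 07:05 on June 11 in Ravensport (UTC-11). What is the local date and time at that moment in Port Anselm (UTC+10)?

04:05 on June 12

Port Anselm is 21:00 ahead of Ravensport.
Shift by the zone difference: 07:05 + 21:00 = 04:05 on Jun 12 in Port Anselm.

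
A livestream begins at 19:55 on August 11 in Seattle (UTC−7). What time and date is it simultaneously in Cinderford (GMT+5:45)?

In UTC: 19:55 + 7:00 = 02:55 on Aug 12.
Cinderford is UTC+5:45: 02:55 + 5:45 = 08:40 on Aug 12.

08:40 on August 12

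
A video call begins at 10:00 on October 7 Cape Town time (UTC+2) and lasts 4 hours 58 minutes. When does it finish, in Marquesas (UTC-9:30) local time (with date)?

03:28 on October 7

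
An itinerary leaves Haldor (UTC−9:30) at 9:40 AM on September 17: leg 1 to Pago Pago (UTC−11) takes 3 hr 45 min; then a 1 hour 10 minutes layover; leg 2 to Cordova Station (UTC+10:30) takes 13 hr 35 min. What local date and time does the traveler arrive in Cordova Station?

Convert departure to UTC: 9:40 AM + 9:30 = 7:10 PM UTC on Sep 17.
Add 3 hours and 45 minutes leg 1 → 10:55 PM UTC.
Add 1 hour 10 minutes layover in Pago Pago → 12:05 AM UTC (Sep 18).
Add 13 hours 35 minutes leg 2 → 1:40 PM UTC.
Cordova Station is UTC+10:30, so local arrival = 1:40 PM + 10:30 = 12:10 AM on Sep 19.

12:10 AM on September 19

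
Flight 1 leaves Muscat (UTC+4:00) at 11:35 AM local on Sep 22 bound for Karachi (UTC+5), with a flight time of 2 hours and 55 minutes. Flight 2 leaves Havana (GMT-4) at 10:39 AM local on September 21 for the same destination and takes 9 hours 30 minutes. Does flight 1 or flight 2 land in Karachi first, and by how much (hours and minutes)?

the second, by 10 hours 21 minutes

Flight 1 in UTC: 11:35 AM − 4:00 = 7:35 AM on Sep 22.
+2 hours 55 minutes → arrive 10:30 AM UTC on Sep 22.
Flight 2 in UTC: 10:39 AM + 4:00 = 2:39 PM on Sep 21.
+9 hours 30 minutes → arrive 12:09 AM UTC on Sep 22.
Flight 2 lands earlier by 10 hours 21 minutes.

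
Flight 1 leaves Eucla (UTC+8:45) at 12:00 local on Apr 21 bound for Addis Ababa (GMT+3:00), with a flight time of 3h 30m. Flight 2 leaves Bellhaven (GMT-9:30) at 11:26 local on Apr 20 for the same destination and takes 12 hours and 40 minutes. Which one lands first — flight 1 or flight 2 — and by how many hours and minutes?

the first, by 2 hours 51 minutes

Flight 1 in UTC: 12:00 − 8:45 = 03:15 on Apr 21.
+3 hours 30 minutes → arrive 06:45 UTC on Apr 21.
Flight 2 in UTC: 11:26 + 9:30 = 20:56 on Apr 20.
+12 hours 40 minutes → arrive 09:36 UTC on Apr 21.
Flight 1 lands earlier by 2 hours 51 minutes.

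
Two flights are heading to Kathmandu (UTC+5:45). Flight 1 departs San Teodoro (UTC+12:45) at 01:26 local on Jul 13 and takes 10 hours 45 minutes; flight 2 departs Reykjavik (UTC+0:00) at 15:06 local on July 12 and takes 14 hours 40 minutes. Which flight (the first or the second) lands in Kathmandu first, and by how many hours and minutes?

the first, by 6 hours 20 minutes

Flight 1 in UTC: 01:26 − 12:45 = 12:41 on Jul 12.
+10 hours and 45 minutes → arrive 23:26 UTC on Jul 12.
Flight 2 departs at 15:06 UTC (Jul 12).
+14 hours and 40 minutes → arrive 05:46 UTC on Jul 13.
Flight 1 lands earlier by 6 hours 20 minutes.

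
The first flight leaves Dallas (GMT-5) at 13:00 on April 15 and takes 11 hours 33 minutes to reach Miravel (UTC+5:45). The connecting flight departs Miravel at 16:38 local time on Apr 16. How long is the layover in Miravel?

Convert departure to UTC: 13:00 + 5:00 = 18:00 UTC on Apr 15.
Add 11 hours and 33 minutes flight time → 05:33 UTC (Apr 16).
Miravel is UTC+5:45, so local arrival = 05:33 + 5:45 = 11:18 on Apr 16.
Layover = 16:38 − 11:18 = 5 hours 20 minutes.

5 hours 20 minutes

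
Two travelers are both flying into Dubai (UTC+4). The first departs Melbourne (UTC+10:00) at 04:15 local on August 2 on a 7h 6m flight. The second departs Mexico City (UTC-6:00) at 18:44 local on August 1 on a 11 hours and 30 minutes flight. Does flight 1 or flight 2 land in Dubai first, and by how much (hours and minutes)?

Flight 1 in UTC: 04:15 − 10:00 = 18:15 on Aug 1.
+7 hours and 6 minutes → arrive 01:21 UTC on Aug 2.
Flight 2 in UTC: 18:44 + 6:00 = 00:44 on Aug 2.
+11 hours 30 minutes → arrive 12:14 UTC on Aug 2.
Flight 1 lands earlier by 10 hours 53 minutes.

the first, by 10 hours 53 minutes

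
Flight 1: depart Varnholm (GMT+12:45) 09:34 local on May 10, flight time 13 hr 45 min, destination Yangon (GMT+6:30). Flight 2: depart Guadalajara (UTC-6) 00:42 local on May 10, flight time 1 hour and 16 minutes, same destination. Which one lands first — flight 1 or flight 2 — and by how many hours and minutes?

the second, by 2 hours 36 minutes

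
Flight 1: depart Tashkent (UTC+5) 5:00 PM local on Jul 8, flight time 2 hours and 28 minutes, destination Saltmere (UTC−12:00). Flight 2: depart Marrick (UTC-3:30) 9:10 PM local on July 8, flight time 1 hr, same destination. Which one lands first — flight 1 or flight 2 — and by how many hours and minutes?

the first, by 11 hours 12 minutes

Flight 1 in UTC: 5:00 PM − 5:00 = 12:00 PM on Jul 8.
+2 hours 28 minutes → arrive 2:28 PM UTC on Jul 8.
Flight 2 in UTC: 9:10 PM + 3:30 = 12:40 AM on Jul 9.
+1 hour → arrive 1:40 AM UTC on Jul 9.
Flight 1 lands earlier by 11 hours 12 minutes.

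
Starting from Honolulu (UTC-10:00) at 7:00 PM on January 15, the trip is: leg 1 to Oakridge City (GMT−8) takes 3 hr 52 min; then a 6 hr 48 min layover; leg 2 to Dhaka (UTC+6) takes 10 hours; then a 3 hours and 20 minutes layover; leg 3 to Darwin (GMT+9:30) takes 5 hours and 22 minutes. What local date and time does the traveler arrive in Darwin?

7:52 PM on Jan 17

Convert departure to UTC: 7:00 PM + 10:00 = 5:00 AM UTC on Jan 16.
Add 3 hours and 52 minutes leg 1 → 8:52 AM UTC.
Add 6 hours 48 minutes layover in Oakridge City → 3:40 PM UTC.
Add 10 hours leg 2 → 1:40 AM UTC (Jan 17).
Add 3 hours and 20 minutes layover in Dhaka → 5:00 AM UTC.
Add 5 hours 22 minutes leg 3 → 10:22 AM UTC.
Darwin is UTC+9:30, so local arrival = 10:22 AM + 9:30 = 7:52 PM on Jan 17.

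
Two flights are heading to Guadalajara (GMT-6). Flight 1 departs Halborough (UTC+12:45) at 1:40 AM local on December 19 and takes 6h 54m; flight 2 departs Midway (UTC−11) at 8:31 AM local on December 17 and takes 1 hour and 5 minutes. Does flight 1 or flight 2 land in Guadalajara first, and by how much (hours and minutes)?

Flight 1 in UTC: 1:40 AM − 12:45 = 12:55 PM on Dec 18.
+6 hours and 54 minutes → arrive 7:49 PM UTC on Dec 18.
Flight 2 in UTC: 8:31 AM + 11:00 = 7:31 PM on Dec 17.
+1 hour 5 minutes → arrive 8:36 PM UTC on Dec 17.
Flight 2 lands earlier by 23 hours 13 minutes.

the second, by 23 hours 13 minutes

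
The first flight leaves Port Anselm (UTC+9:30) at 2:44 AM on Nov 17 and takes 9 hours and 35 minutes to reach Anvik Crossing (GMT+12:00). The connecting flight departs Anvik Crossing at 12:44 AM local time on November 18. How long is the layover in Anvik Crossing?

9 hours 55 minutes

Convert departure to UTC: 2:44 AM − 9:30 = 5:14 PM UTC on Nov 16.
Add 9 hours and 35 minutes flight time → 2:49 AM UTC (Nov 17).
Anvik Crossing is UTC+12:00, so local arrival = 2:49 AM + 12:00 = 2:49 PM on Nov 17.
Layover = 12:44 AM − 2:49 PM (+1 day) = 9 hours 55 minutes.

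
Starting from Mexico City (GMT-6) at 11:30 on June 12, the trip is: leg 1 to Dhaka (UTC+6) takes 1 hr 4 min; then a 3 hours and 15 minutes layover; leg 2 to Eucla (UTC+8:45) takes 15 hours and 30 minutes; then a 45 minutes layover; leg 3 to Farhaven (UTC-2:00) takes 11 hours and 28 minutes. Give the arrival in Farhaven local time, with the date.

23:32 on Jun 13

Convert departure to UTC: 11:30 + 6:00 = 17:30 UTC on Jun 12.
Add 1 hour 4 minutes leg 1 → 18:34 UTC.
Add 3 hours 15 minutes layover in Dhaka → 21:49 UTC.
Add 15 hours and 30 minutes leg 2 → 13:19 UTC (Jun 13).
Add 45 minutes layover in Eucla → 14:04 UTC.
Add 11 hours 28 minutes leg 3 → 01:32 UTC (Jun 14).
Farhaven is UTC−2:00, so local arrival = 01:32 − 2:00 = 23:32 on Jun 13.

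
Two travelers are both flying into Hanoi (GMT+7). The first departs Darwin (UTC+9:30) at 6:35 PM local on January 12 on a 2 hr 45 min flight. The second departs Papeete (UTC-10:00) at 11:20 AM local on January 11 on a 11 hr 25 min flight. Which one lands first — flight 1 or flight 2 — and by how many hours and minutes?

Flight 1 in UTC: 6:35 PM − 9:30 = 9:05 AM on Jan 12.
+2 hours and 45 minutes → arrive 11:50 AM UTC on Jan 12.
Flight 2 in UTC: 11:20 AM + 10:00 = 9:20 PM on Jan 11.
+11 hours 25 minutes → arrive 8:45 AM UTC on Jan 12.
Flight 2 lands earlier by 3 hours 5 minutes.

the second, by 3 hours 5 minutes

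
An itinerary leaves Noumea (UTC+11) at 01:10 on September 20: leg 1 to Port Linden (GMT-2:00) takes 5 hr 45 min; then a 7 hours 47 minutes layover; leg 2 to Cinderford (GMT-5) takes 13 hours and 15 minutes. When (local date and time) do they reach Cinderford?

11:57 on September 20

Convert departure to UTC: 01:10 − 11:00 = 14:10 UTC on Sep 19.
Add 5 hours 45 minutes leg 1 → 19:55 UTC.
Add 7 hours 47 minutes layover in Port Linden → 03:42 UTC (Sep 20).
Add 13 hours and 15 minutes leg 2 → 16:57 UTC.
Cinderford is UTC−5:00, so local arrival = 16:57 − 5:00 = 11:57 on Sep 20.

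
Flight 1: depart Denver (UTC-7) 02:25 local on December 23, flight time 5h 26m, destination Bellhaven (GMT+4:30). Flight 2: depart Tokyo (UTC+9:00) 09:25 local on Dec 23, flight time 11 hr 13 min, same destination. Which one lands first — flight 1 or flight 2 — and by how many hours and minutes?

the second, by 3 hours 13 minutes

Flight 1 in UTC: 02:25 + 7:00 = 09:25 on Dec 23.
+5 hours and 26 minutes → arrive 14:51 UTC on Dec 23.
Flight 2 in UTC: 09:25 − 9:00 = 00:25 on Dec 23.
+11 hours and 13 minutes → arrive 11:38 UTC on Dec 23.
Flight 2 lands earlier by 3 hours 13 minutes.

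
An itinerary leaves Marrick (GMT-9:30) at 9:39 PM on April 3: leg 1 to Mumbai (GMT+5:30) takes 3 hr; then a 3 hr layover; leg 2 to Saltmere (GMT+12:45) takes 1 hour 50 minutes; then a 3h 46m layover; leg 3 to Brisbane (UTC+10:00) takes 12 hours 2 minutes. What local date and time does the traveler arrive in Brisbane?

Convert departure to UTC: 9:39 PM + 9:30 = 7:09 AM UTC on Apr 4.
Add 3 hours leg 1 → 10:09 AM UTC.
Add 3 hours layover in Mumbai → 1:09 PM UTC.
Add 1 hour 50 minutes leg 2 → 2:59 PM UTC.
Add 3 hours 46 minutes layover in Saltmere → 6:45 PM UTC.
Add 12 hours 2 minutes leg 3 → 6:47 AM UTC (Apr 5).
Brisbane is UTC+10:00, so local arrival = 6:47 AM + 10:00 = 4:47 PM on Apr 5.

4:47 PM on Apr 5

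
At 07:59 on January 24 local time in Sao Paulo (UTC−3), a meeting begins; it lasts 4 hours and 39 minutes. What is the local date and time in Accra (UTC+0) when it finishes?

Convert start to UTC: 07:59 + 3:00 = 10:59 UTC on Jan 24.
Add 4 hours 39 minutes duration → 15:38 UTC.
Accra is UTC+0, so local end time is the same: 15:38 on Jan 24.

15:38 on Jan 24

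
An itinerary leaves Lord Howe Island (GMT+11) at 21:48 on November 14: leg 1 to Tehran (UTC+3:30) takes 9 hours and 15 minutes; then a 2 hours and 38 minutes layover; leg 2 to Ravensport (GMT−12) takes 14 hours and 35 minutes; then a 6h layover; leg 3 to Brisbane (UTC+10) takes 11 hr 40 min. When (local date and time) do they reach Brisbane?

16:56 on November 16

Convert departure to UTC: 21:48 − 11:00 = 10:48 UTC on Nov 14.
Add 9 hours 15 minutes leg 1 → 20:03 UTC.
Add 2 hours and 38 minutes layover in Tehran → 22:41 UTC.
Add 14 hours and 35 minutes leg 2 → 13:16 UTC (Nov 15).
Add 6 hours layover in Ravensport → 19:16 UTC.
Add 11 hours and 40 minutes leg 3 → 06:56 UTC (Nov 16).
Brisbane is UTC+10:00, so local arrival = 06:56 + 10:00 = 16:56 on Nov 16.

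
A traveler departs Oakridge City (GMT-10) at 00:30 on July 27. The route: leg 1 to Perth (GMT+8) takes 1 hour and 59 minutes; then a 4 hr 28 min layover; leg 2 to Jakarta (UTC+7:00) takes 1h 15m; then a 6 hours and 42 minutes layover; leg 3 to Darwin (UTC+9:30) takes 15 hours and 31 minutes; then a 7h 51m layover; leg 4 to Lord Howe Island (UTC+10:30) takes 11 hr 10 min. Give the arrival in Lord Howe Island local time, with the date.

21:56 on Jul 29

Convert departure to UTC: 00:30 + 10:00 = 10:30 UTC on Jul 27.
Add 1 hour 59 minutes leg 1 → 12:29 UTC.
Add 4 hours 28 minutes layover in Perth → 16:57 UTC.
Add 1 hour 15 minutes leg 2 → 18:12 UTC.
Add 6 hours and 42 minutes layover in Jakarta → 00:54 UTC (Jul 28).
Add 15 hours and 31 minutes leg 3 → 16:25 UTC.
Add 7 hours 51 minutes layover in Darwin → 00:16 UTC (Jul 29).
Add 11 hours 10 minutes leg 4 → 11:26 UTC.
Lord Howe Island is UTC+10:30, so local arrival = 11:26 + 10:30 = 21:56 on Jul 29.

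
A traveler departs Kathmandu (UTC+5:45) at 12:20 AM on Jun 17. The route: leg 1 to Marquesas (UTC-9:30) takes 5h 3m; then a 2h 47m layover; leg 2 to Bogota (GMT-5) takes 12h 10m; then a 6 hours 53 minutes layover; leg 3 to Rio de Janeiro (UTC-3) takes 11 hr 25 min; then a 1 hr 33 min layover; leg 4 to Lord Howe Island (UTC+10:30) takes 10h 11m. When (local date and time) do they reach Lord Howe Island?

Convert departure to UTC: 12:20 AM − 5:45 = 6:35 PM UTC on Jun 16.
Add 5 hours and 3 minutes leg 1 → 11:38 PM UTC.
Add 2 hours 47 minutes layover in Marquesas → 2:25 AM UTC (Jun 17).
Add 12 hours 10 minutes leg 2 → 2:35 PM UTC.
Add 6 hours and 53 minutes layover in Bogota → 9:28 PM UTC.
Add 11 hours and 25 minutes leg 3 → 8:53 AM UTC (Jun 18).
Add 1 hour 33 minutes layover in Rio de Janeiro → 10:26 AM UTC.
Add 10 hours and 11 minutes leg 4 → 8:37 PM UTC.
Lord Howe Island is UTC+10:30, so local arrival = 8:37 PM + 10:30 = 7:07 AM on Jun 19.

7:07 AM on June 19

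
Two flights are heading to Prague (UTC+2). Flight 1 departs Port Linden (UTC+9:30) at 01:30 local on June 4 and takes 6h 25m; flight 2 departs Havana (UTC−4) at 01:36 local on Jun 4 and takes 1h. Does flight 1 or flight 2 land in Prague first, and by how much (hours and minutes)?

the first, by 8 hours 11 minutes

Flight 1 in UTC: 01:30 − 9:30 = 16:00 on Jun 3.
+6 hours 25 minutes → arrive 22:25 UTC on Jun 3.
Flight 2 in UTC: 01:36 + 4:00 = 05:36 on Jun 4.
+1 hour → arrive 06:36 UTC on Jun 4.
Flight 1 lands earlier by 8 hours 11 minutes.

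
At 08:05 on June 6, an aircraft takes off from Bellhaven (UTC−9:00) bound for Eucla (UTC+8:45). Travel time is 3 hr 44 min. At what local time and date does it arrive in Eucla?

05:34 on Jun 7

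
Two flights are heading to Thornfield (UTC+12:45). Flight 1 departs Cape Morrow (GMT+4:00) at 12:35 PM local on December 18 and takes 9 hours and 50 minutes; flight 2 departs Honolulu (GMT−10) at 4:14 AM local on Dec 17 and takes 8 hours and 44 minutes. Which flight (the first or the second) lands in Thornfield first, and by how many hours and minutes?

the second, by 19 hours 27 minutes

Flight 1 in UTC: 12:35 PM − 4:00 = 8:35 AM on Dec 18.
+9 hours and 50 minutes → arrive 6:25 PM UTC on Dec 18.
Flight 2 in UTC: 4:14 AM + 10:00 = 2:14 PM on Dec 17.
+8 hours and 44 minutes → arrive 10:58 PM UTC on Dec 17.
Flight 2 lands earlier by 19 hours 27 minutes.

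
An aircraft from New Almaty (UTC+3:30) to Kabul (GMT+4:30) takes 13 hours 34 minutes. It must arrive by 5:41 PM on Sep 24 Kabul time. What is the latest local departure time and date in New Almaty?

3:07 AM on Sep 24

Target arrival in UTC: 5:41 PM − 4:30 = 1:11 PM on Sep 24.
Subtract 13 hours 34 minutes → departure 11:37 PM UTC on Sep 23.
New Almaty is UTC+3:30: 11:37 PM + 3:30 = 3:07 AM on Sep 24.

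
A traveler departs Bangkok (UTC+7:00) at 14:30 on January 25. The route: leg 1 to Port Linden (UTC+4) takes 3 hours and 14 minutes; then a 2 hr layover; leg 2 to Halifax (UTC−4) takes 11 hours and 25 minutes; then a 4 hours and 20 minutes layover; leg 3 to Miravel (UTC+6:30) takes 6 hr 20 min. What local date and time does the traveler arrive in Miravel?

17:19 on January 26

Convert departure to UTC: 14:30 − 7:00 = 07:30 UTC on Jan 25.
Add 3 hours 14 minutes leg 1 → 10:44 UTC.
Add 2 hours layover in Port Linden → 12:44 UTC.
Add 11 hours and 25 minutes leg 2 → 00:09 UTC (Jan 26).
Add 4 hours 20 minutes layover in Halifax → 04:29 UTC.
Add 6 hours 20 minutes leg 3 → 10:49 UTC.
Miravel is UTC+6:30, so local arrival = 10:49 + 6:30 = 17:19 on Jan 26.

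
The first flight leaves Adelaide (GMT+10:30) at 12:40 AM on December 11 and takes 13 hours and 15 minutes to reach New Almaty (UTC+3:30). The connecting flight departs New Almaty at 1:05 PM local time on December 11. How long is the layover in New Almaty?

Convert departure to UTC: 12:40 AM − 10:30 = 2:10 PM UTC on Dec 10.
Add 13 hours 15 minutes flight time → 3:25 AM UTC (Dec 11).
New Almaty is UTC+3:30, so local arrival = 3:25 AM + 3:30 = 6:55 AM on Dec 11.
Layover = 1:05 PM − 6:55 AM = 6 hours 10 minutes.

6 hours 10 minutes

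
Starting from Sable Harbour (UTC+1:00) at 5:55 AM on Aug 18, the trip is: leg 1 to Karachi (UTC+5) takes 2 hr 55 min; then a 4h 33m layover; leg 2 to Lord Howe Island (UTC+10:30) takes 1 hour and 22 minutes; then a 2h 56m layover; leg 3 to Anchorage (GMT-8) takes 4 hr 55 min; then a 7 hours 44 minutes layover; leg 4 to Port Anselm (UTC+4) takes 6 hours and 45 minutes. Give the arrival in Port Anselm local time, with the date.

Convert departure to UTC: 5:55 AM − 1:00 = 4:55 AM UTC on Aug 18.
Add 2 hours 55 minutes leg 1 → 7:50 AM UTC.
Add 4 hours 33 minutes layover in Karachi → 12:23 PM UTC.
Add 1 hour 22 minutes leg 2 → 1:45 PM UTC.
Add 2 hours and 56 minutes layover in Lord Howe Island → 4:41 PM UTC.
Add 4 hours 55 minutes leg 3 → 9:36 PM UTC.
Add 7 hours and 44 minutes layover in Anchorage → 5:20 AM UTC (Aug 19).
Add 6 hours and 45 minutes leg 4 → 12:05 PM UTC.
Port Anselm is UTC+4:00, so local arrival = 12:05 PM + 4:00 = 4:05 PM on Aug 19.

4:05 PM on Aug 19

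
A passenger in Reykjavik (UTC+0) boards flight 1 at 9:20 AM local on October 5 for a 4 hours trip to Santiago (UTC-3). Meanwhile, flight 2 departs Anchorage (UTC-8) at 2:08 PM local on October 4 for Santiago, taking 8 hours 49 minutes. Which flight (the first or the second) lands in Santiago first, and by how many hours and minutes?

the second, by 6 hours 23 minutes

Flight 1 departs at 9:20 AM UTC (Oct 5).
+4 hours → arrive 1:20 PM UTC on Oct 5.
Flight 2 in UTC: 2:08 PM + 8:00 = 10:08 PM on Oct 4.
+8 hours and 49 minutes → arrive 6:57 AM UTC on Oct 5.
Flight 2 lands earlier by 6 hours 23 minutes.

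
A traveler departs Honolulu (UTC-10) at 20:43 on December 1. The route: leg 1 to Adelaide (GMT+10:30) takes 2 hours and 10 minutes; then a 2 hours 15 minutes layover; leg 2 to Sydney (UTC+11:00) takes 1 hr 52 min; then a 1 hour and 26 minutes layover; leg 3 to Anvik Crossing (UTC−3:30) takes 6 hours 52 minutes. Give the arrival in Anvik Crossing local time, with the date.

17:48 on Dec 2

Convert departure to UTC: 20:43 + 10:00 = 06:43 UTC on Dec 2.
Add 2 hours 10 minutes leg 1 → 08:53 UTC.
Add 2 hours and 15 minutes layover in Adelaide → 11:08 UTC.
Add 1 hour and 52 minutes leg 2 → 13:00 UTC.
Add 1 hour 26 minutes layover in Sydney → 14:26 UTC.
Add 6 hours 52 minutes leg 3 → 21:18 UTC.
Anvik Crossing is UTC−3:30, so local arrival = 21:18 − 3:30 = 17:48 on Dec 2.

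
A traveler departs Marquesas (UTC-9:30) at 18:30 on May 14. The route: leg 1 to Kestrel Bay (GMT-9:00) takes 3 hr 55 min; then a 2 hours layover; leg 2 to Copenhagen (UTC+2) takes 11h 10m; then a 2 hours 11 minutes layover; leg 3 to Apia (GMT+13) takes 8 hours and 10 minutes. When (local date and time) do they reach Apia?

20:26 on May 16

Convert departure to UTC: 18:30 + 9:30 = 04:00 UTC on May 15.
Add 3 hours and 55 minutes leg 1 → 07:55 UTC.
Add 2 hours layover in Kestrel Bay → 09:55 UTC.
Add 11 hours 10 minutes leg 2 → 21:05 UTC.
Add 2 hours 11 minutes layover in Copenhagen → 23:16 UTC.
Add 8 hours 10 minutes leg 3 → 07:26 UTC (May 16).
Apia is UTC+13:00, so local arrival = 07:26 + 13:00 = 20:26 on May 16.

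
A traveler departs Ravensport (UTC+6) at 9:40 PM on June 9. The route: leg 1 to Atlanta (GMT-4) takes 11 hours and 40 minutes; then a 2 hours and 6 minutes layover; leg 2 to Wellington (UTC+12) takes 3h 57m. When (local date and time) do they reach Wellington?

9:23 PM on Jun 10

Convert departure to UTC: 9:40 PM − 6:00 = 3:40 PM UTC on Jun 9.
Add 11 hours and 40 minutes leg 1 → 3:20 AM UTC (Jun 10).
Add 2 hours and 6 minutes layover in Atlanta → 5:26 AM UTC.
Add 3 hours and 57 minutes leg 2 → 9:23 AM UTC.
Wellington is UTC+12:00, so local arrival = 9:23 AM + 12:00 = 9:23 PM on Jun 10.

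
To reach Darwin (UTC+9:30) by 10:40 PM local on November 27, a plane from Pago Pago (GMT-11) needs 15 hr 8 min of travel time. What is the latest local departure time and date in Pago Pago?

Target arrival in UTC: 10:40 PM − 9:30 = 1:10 PM on Nov 27.
Subtract 15 hours and 8 minutes → departure 10:02 PM UTC on Nov 26.
Pago Pago is UTC−11:00: 10:02 PM − 11:00 = 11:02 AM on Nov 26.

11:02 AM on November 26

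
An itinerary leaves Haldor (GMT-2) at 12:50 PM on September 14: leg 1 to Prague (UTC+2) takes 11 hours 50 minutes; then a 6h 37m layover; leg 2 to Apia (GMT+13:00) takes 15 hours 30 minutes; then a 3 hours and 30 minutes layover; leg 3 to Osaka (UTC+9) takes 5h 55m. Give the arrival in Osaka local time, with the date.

7:12 PM on Sep 16

Convert departure to UTC: 12:50 PM + 2:00 = 2:50 PM UTC on Sep 14.
Add 11 hours and 50 minutes leg 1 → 2:40 AM UTC (Sep 15).
Add 6 hours and 37 minutes layover in Prague → 9:17 AM UTC.
Add 15 hours 30 minutes leg 2 → 12:47 AM UTC (Sep 16).
Add 3 hours 30 minutes layover in Apia → 4:17 AM UTC.
Add 5 hours and 55 minutes leg 3 → 10:12 AM UTC.
Osaka is UTC+9:00, so local arrival = 10:12 AM + 9:00 = 7:12 PM on Sep 16.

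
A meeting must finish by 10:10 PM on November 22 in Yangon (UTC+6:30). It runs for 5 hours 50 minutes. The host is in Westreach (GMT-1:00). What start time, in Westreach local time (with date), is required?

8:50 AM on Nov 22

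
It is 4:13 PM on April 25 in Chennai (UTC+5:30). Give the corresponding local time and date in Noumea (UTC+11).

Noumea is 5:30 ahead of Chennai.
Shift by the zone difference: 4:13 PM + 5:30 = 9:43 PM on Apr 25 in Noumea.

9:43 PM on April 25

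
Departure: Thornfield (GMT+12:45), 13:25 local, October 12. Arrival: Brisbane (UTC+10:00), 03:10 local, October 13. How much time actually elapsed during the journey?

Departure in UTC: 13:25 − 12:45 = 00:40 on Oct 12.
Arrival in UTC: 03:10 − 10:00 = 17:10 on Oct 12.
Elapsed = 17:10 − 00:40 = 16 hours 30 minutes.

16 hours 30 minutes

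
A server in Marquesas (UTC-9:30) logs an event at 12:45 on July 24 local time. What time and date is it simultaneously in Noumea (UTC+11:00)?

Noumea is 20:30 ahead of Marquesas.
Shift by the zone difference: 12:45 + 20:30 = 09:15 on Jul 25 in Noumea.

09:15 on July 25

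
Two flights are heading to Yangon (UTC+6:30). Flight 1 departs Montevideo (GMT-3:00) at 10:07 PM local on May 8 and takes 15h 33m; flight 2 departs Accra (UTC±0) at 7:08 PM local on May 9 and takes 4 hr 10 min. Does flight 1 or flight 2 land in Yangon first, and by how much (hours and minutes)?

Flight 1 in UTC: 10:07 PM + 3:00 = 1:07 AM on May 9.
+15 hours and 33 minutes → arrive 4:40 PM UTC on May 9.
Flight 2 departs at 7:08 PM UTC (May 9).
+4 hours 10 minutes → arrive 11:18 PM UTC on May 9.
Flight 1 lands earlier by 6 hours 38 minutes.

the first, by 6 hours 38 minutes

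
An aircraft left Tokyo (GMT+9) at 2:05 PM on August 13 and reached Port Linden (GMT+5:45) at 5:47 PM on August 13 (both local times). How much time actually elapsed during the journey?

Departure in UTC: 2:05 PM − 9:00 = 5:05 AM on Aug 13.
Arrival in UTC: 5:47 PM − 5:45 = 12:02 PM on Aug 13.
Elapsed = 12:02 PM − 5:05 AM = 6 hours 57 minutes.

6 hours 57 minutes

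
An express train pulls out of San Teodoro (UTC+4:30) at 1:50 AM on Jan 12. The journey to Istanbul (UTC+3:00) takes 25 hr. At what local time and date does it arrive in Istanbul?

1:20 AM on Jan 13

Convert departure to UTC: 1:50 AM − 4:30 = 9:20 PM UTC on Jan 11.
Add 25 hours travel time → 10:20 PM UTC (Jan 12).
Istanbul is UTC+3:00, so local arrival = 10:20 PM + 3:00 = 1:20 AM on Jan 13.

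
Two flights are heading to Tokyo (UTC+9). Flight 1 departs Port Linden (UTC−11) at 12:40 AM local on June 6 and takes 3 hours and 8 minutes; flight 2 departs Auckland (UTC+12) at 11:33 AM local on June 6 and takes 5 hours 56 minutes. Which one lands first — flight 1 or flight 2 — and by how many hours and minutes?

Flight 1 in UTC: 12:40 AM + 11:00 = 11:40 AM on Jun 6.
+3 hours 8 minutes → arrive 2:48 PM UTC on Jun 6.
Flight 2 in UTC: 11:33 AM − 12:00 = 11:33 PM on Jun 5.
+5 hours and 56 minutes → arrive 5:29 AM UTC on Jun 6.
Flight 2 lands earlier by 9 hours 19 minutes.

the second, by 9 hours 19 minutes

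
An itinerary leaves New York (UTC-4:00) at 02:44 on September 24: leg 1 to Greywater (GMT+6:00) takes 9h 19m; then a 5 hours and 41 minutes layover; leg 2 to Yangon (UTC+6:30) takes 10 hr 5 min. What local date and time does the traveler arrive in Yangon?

Convert departure to UTC: 02:44 + 4:00 = 06:44 UTC on Sep 24.
Add 9 hours 19 minutes leg 1 → 16:03 UTC.
Add 5 hours and 41 minutes layover in Greywater → 21:44 UTC.
Add 10 hours and 5 minutes leg 2 → 07:49 UTC (Sep 25).
Yangon is UTC+6:30, so local arrival = 07:49 + 6:30 = 14:19 on Sep 25.

14:19 on Sep 25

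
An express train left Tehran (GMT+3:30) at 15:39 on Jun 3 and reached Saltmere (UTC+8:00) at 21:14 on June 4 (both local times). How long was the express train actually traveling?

25 hours 5 minutes

Saltmere is 4:30 ahead of Tehran.
Clock-face elapsed time (ignoring zones) is 29 hours 35 minutes.
Actual elapsed = 29 hours 35 minutes − 4:30 = 25 hours 5 minutes.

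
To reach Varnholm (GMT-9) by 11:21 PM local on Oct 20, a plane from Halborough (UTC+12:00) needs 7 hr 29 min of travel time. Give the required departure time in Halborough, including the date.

12:52 PM on Oct 21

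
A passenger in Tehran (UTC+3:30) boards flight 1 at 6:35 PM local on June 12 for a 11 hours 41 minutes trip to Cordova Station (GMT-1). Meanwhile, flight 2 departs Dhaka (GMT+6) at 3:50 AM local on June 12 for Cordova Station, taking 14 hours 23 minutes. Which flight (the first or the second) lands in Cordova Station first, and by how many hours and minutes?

Flight 1 in UTC: 6:35 PM − 3:30 = 3:05 PM on Jun 12.
+11 hours 41 minutes → arrive 2:46 AM UTC on Jun 13.
Flight 2 in UTC: 3:50 AM − 6:00 = 9:50 PM on Jun 11.
+14 hours 23 minutes → arrive 12:13 PM UTC on Jun 12.
Flight 2 lands earlier by 14 hours 33 minutes.

the second, by 14 hours 33 minutes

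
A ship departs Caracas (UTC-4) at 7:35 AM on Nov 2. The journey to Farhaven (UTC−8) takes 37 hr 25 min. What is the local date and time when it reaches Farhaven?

5:00 PM on Nov 3

Farhaven is 4:00 behind Caracas.
After 37 hours and 25 minutes it is 9:00 PM (Nov 3) in Caracas.
Shift by the zone difference: 9:00 PM − 4:00 = 5:00 PM on Nov 3 in Farhaven.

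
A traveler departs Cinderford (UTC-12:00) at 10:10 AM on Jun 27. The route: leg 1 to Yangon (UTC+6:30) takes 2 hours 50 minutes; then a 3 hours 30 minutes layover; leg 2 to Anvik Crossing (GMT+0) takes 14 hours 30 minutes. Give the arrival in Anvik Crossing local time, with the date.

7:00 PM on June 28

Convert departure to UTC: 10:10 AM + 12:00 = 10:10 PM UTC on Jun 27.
Add 2 hours and 50 minutes leg 1 → 1:00 AM UTC (Jun 28).
Add 3 hours and 30 minutes layover in Yangon → 4:30 AM UTC.
Add 14 hours and 30 minutes leg 2 → 7:00 PM UTC.
Anvik Crossing is UTC+0, so local arrival is the same: 7:00 PM on Jun 28.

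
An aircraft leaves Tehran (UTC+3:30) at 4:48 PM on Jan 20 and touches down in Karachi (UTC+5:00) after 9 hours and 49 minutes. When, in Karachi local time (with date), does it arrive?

4:07 AM on Jan 21

Convert departure to UTC: 4:48 PM − 3:30 = 1:18 PM UTC on Jan 20.
Add 9 hours and 49 minutes travel time → 11:07 PM UTC.
Karachi is UTC+5:00, so local arrival = 11:07 PM + 5:00 = 4:07 AM on Jan 21.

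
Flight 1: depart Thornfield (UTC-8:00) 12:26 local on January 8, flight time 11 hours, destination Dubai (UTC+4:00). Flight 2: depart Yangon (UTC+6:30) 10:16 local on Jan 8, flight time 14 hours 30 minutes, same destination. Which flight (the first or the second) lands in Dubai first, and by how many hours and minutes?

the second, by 13 hours 10 minutes

Flight 1 in UTC: 12:26 + 8:00 = 20:26 on Jan 8.
+11 hours → arrive 07:26 UTC on Jan 9.
Flight 2 in UTC: 10:16 − 6:30 = 03:46 on Jan 8.
+14 hours 30 minutes → arrive 18:16 UTC on Jan 8.
Flight 2 lands earlier by 13 hours 10 minutes.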